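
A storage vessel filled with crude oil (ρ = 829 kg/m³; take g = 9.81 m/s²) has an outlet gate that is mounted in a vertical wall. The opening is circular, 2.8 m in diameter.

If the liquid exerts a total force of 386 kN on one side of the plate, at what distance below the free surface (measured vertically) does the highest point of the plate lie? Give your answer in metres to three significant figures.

γ = ρg = 829 × 9.81 / 1000 = 8.13249 kN/m³.
A = π(1.4)² = 6.15752 m².
From F = γ·h_c·A, the centroid depth is h_c = 386/(8.13249 × 6.15752) = 7.70829 m.
The centroid is at the centre, 1.4 m below the top of the plate, so the highest point sits at h_top = 7.70829 − 1.4 = 6.30829 m below the surface.

d_top ≈ 6.31 m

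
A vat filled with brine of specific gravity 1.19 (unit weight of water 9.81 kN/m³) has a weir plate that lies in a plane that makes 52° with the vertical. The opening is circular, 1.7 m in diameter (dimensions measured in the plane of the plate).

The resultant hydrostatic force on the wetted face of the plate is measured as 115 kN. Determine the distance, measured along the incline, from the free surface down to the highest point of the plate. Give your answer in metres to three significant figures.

γ = 1.19 × 9.81 = 11.6739 kN/m³.
A = π(0.85)² = 2.2698 m².
From F = γ·h_c·A, the centroid depth is h_c = 115/(11.6739 × 2.2698) = 4.34005 m.
The plate makes 52° with the vertical, i.e. θ = 90° − 52° = 38° to the horizontal. Measuring y along the incline from the free-surface line, vertical depth h = y·sinθ with sinθ = 0.615661.
Along the incline, y_c = h_c/sinθ = 4.34005/0.615661 = 7.04942 m.
The centroid is at the centre, 0.85 m below the top of the plate, so the highest point sits at y_top = 7.04942 − 0.85 = 6.19942 m along the incline.

y_top ≈ 6.20 m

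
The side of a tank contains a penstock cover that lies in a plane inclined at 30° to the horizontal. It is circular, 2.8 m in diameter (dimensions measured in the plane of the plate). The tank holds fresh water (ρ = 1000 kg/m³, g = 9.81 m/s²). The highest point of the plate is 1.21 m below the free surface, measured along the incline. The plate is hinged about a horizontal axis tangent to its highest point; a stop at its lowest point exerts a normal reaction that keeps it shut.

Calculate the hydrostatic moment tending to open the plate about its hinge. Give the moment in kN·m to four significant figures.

γ = ρg = 1000 × 9.81 = 9810 N/m³ = 9.81 kN/m³.
Let θ = 30° be the plate's angle to the horizontal; measure y along the incline from where the plane meets the free surface. Vertical depth h = y·sinθ with sinθ = 0.500000.
The centroid is at the centre, 1.4 m below the top of the plate, so y_c = 1.21 + 1.4 = 2.61 m and h_c = 2.61 × 0.500000 = 1.305 m.
A = π(1.4)² = 6.15752 m².
Resultant F = γ·h_c·A = 9.81 × 1.305 × 6.15752 = 78.8289 kN.
I_c = πr⁴/4 = π × 1.4⁴/4 = 3.01719 m⁴.
Centre of pressure: y_p = y_c + I_c/(y_c·A) = 2.61 + 3.01719/(2.61 × 6.15752) = 2.61 + 0.18774 = 2.79774 m along the plane.
The resultant acts 1.4 + 0.18774 = 1.58774 m (along the plate) below the hinge at the top edge, so the moment about the hinge is M = F × 1.58774 = 78.8289 × 1.58774 = 125.16 kN·m.

M ≈ 125.2 kN·m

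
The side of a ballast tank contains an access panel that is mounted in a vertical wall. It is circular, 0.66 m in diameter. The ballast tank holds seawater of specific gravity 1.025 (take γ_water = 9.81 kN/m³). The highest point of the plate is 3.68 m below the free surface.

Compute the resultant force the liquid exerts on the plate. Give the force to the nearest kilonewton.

F ≈ 14 kN

γ = 1.025 × 9.81 = 10.05525 kN/m³.
The centroid is at the centre, 0.33 m below the top of the plate, so the centroid depth is h_c = 3.68 + 0.33 = 4.01 m.
A = π(0.33)² = 0.342119 m².
Resultant F = γ·h_c·A = 10.05525 × 4.01 × 0.342119 = 13.7948 kN.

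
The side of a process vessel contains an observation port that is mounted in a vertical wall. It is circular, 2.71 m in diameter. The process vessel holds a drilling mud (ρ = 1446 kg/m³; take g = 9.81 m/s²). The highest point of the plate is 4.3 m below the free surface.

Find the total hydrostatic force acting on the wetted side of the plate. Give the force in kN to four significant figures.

F ≈ 462.7 kN

γ = ρg = 1446 × 9.81 / 1000 = 14.18526 kN/m³.
The centroid is at the centre, 1.355 m below the top of the plate, so the centroid depth is h_c = 4.3 + 1.355 = 5.655 m.
A = π(1.355)² = 5.76804 m².
Resultant F = γ·h_c·A = 14.18526 × 5.655 × 5.76804 = 462.699 kN.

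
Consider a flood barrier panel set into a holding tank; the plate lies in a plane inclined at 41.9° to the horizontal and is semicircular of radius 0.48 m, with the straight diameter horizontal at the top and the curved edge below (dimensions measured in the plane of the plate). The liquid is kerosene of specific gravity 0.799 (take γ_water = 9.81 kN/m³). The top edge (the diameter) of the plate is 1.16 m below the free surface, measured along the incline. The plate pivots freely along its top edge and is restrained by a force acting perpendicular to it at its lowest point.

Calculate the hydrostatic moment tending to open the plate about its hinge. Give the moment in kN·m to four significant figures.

M ≈ 0.5568 kN·m

γ = 0.799 × 9.81 = 7.83819 kN/m³.
Let θ = 41.9° be the plate's angle to the horizontal; measure y along the incline from where the plane meets the free surface. Vertical depth h = y·sinθ with sinθ = 0.667833.
The centroid of a semicircle lies 4r/(3π) = 0.203718 m from the diameter, here below the top edge, so y_c = 1.16 + 0.203718 = 1.36372 m and h_c = 1.36372 × 0.667833 = 0.910737 m.
A = πr²/2 = π × 0.48²/2 = 0.361911 m².
Resultant F = γ·h_c·A = 7.83819 × 0.910737 × 0.361911 = 2.58351 kN.
I_c = (π/8 − 8/(9π))·r⁴ = 0.109757 × 0.48⁴ = 0.00582636 m⁴.
Centre of pressure: y_p = y_c + I_c/(y_c·A) = 1.36372 + 0.00582636/(1.36372 × 0.361911) = 1.36372 + 0.0118051 = 1.37553 m along the plane.
The resultant acts 0.203718 + 0.0118051 = 0.215523 m (along the plate) below the hinge at the top edge, so the moment about the hinge is M = F × 0.215523 = 2.58351 × 0.215523 = 0.556806 kN·m.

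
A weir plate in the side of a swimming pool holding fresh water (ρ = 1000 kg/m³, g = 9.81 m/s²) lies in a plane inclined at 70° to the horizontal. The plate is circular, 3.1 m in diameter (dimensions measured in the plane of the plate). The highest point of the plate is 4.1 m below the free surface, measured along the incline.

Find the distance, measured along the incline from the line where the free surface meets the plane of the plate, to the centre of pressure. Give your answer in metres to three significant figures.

y_p = 5.76 m

γ = ρg = 1000 × 9.81 = 9810 N/m³ = 9.81 kN/m³.
Let θ = 70° be the plate's angle to the horizontal; measure y along the incline from where the plane meets the free surface. Vertical depth h = y·sinθ with sinθ = 0.939693.
The centroid is at the centre, 1.55 m below the top of the plate, so y_c = 4.1 + 1.55 = 5.65 m and h_c = 5.65 × 0.939693 = 5.30927 m.
A = π(1.55)² = 7.54768 m².
Resultant F = γ·h_c·A = 9.81 × 5.30927 × 7.54768 = 393.113 kN.
I_c = πr⁴/4 = π × 1.55⁴/4 = 4.53332 m⁴.
Centre of pressure: y_p = y_c + I_c/(y_c·A) = 5.65 + 4.53332/(5.65 × 7.54768) = 5.65 + 0.106305 = 5.75631 m along the plane.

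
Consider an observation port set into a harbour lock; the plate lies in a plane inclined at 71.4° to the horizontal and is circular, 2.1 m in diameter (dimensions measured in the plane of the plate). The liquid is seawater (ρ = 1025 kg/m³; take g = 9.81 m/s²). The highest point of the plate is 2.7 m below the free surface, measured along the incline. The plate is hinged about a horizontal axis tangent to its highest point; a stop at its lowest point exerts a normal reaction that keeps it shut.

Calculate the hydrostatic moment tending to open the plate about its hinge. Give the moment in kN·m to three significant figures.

M ≈ 139 kN·m

γ = ρg = 1025 × 9.81 / 1000 = 10.05525 kN/m³.
Let θ = 71.4° be the plate's angle to the horizontal; measure y along the incline from where the plane meets the free surface. Vertical depth h = y·sinθ with sinθ = 0.947768.
The centroid is at the centre, 1.05 m below the top of the plate, so y_c = 2.7 + 1.05 = 3.75 m and h_c = 3.75 × 0.947768 = 3.55413 m.
A = π(1.05)² = 3.46361 m².
Resultant F = γ·h_c·A = 10.05525 × 3.55413 × 3.46361 = 123.781 kN.
I_c = πr⁴/4 = π × 1.05⁴/4 = 0.954656 m⁴.
Centre of pressure: y_p = y_c + I_c/(y_c·A) = 3.75 + 0.954656/(3.75 × 3.46361) = 3.75 + 0.0734999 = 3.8235 m along the plane.
The resultant acts 1.05 + 0.0734999 = 1.1235 m (along the plate) below the hinge at the top edge, so the moment about the hinge is M = F × 1.1235 = 123.781 × 1.1235 = 139.068 kN·m.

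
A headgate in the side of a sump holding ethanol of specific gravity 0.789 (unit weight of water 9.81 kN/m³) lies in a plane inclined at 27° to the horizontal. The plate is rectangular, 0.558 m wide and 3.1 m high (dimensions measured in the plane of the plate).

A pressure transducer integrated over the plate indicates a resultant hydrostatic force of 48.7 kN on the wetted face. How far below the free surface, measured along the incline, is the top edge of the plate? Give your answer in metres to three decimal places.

y_top ≈ 6.462 m

γ = 0.789 × 9.81 = 7.74009 kN/m³.
A = 0.558 × 3.1 = 1.7298 m².
From F = γ·h_c·A, the centroid depth is h_c = 48.7/(7.74009 × 1.7298) = 3.63737 m.
Let θ = 27° be the plate's angle to the horizontal; measure y along the incline from where the plane meets the free surface. Vertical depth h = y·sinθ with sinθ = 0.453990.
Along the incline, y_c = h_c/sinθ = 3.63737/0.453990 = 8.012 m.
The centroid lies 3.1/2 = 1.55 m below the top edge, so the top edge sits at y_top = 8.012 − 1.55 = 6.462 m along the incline.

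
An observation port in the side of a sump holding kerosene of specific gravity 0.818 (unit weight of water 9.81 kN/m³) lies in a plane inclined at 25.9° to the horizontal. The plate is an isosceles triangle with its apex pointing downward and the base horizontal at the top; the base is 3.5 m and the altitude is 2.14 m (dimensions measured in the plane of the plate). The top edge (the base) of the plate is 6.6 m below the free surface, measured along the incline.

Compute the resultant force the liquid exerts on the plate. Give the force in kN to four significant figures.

F ≈ 96.00 kN

γ = 0.818 × 9.81 = 8.02458 kN/m³.
Let θ = 25.9° be the plate's angle to the horizontal; measure y along the incline from where the plane meets the free surface. Vertical depth h = y·sinθ with sinθ = 0.436802.
With the apex down, the centroid sits h/3 = 2.14/3 = 0.713333 m below the base (the top edge), so y_c = 6.6 + 0.713333 = 7.31333 m and h_c = 7.31333 × 0.436802 = 3.19448 m.
A = ½ × 3.5 × 2.14 = 3.745 m².
Resultant F = γ·h_c·A = 8.02458 × 3.19448 × 3.745 = 96.0007 kN.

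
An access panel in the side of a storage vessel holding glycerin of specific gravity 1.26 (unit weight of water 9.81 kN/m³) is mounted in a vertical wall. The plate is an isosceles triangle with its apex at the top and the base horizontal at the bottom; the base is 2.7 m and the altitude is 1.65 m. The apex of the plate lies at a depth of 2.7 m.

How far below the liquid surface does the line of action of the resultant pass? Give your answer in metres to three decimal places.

h_p = 3.840 m

γ = 1.26 × 9.81 = 12.3606 kN/m³.
With the apex up, the centroid sits 2h/3 = 2 × 1.65/3 = 1.1 m below the apex, so the centroid depth is h_c = 2.7 + 1.1 = 3.8 m.
A = ½ × 2.7 × 1.65 = 2.2275 m².
Resultant F = γ·h_c·A = 12.3606 × 3.8 × 2.2275 = 104.626 kN.
I_c = b·h³/36 = 2.7 × 1.65³/36 = 0.336909 m⁴.
Centre of pressure: y_p = y_c + I_c/(y_c·A) = 3.8 + 0.336909/(3.8 × 2.2275) = 3.8 + 0.0398026 = 3.8398 m along the plane.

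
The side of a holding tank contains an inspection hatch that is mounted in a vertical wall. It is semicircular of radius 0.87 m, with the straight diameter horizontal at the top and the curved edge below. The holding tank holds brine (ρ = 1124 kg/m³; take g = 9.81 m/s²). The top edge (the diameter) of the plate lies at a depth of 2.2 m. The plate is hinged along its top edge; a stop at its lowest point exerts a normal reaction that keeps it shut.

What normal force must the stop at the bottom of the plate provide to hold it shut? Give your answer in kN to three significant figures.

P ≈ 15.1 kN

γ = ρg = 1124 × 9.81 / 1000 = 11.02644 kN/m³.
The centroid of a semicircle lies 4r/(3π) = 0.369239 m from the diameter, here below the top edge, so the centroid depth is h_c = 2.2 + 0.369239 = 2.56924 m.
A = πr²/2 = π × 0.87²/2 = 1.18894 m².
Resultant F = γ·h_c·A = 11.02644 × 2.56924 × 1.18894 = 33.6822 kN.
I_c = (π/8 − 8/(9π))·r⁴ = 0.109757 × 0.87⁴ = 0.0628795 m⁴.
Centre of pressure: y_p = y_c + I_c/(y_c·A) = 2.56924 + 0.0628795/(2.56924 × 1.18894) = 2.56924 + 0.0205847 = 2.58982 m along the plane.
The resultant acts 0.369239 + 0.0205847 = 0.389824 m (along the plate) below the hinge at the top edge, so the moment about the hinge is M = F × 0.389824 = 33.6822 × 0.389824 = 13.1301 kN·m.
A normal force at the bottom, 0.87 m from the hinge, must supply this moment: P = 13.1301/0.87 = 15.0921 kN.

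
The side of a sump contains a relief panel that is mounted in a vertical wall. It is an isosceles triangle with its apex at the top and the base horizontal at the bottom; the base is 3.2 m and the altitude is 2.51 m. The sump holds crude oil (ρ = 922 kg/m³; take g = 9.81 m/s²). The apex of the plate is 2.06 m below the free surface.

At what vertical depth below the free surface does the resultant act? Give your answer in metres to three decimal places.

γ = ρg = 922 × 9.81 / 1000 = 9.04482 kN/m³.
With the apex up, the centroid sits 2h/3 = 2 × 2.51/3 = 1.67333 m below the apex, so the centroid depth is h_c = 2.06 + 1.67333 = 3.73333 m.
A = ½ × 3.2 × 2.51 = 4.016 m².
Resultant F = γ·h_c·A = 9.04482 × 3.73333 × 4.016 = 135.609 kN.
I_c = b·h³/36 = 3.2 × 2.51³/36 = 1.40562 m⁴.
Centre of pressure: y_p = y_c + I_c/(y_c·A) = 3.73333 + 1.40562/(3.73333 × 4.016) = 3.73333 + 0.0937514 = 3.82708 m along the plane.

h_p = 3.827 m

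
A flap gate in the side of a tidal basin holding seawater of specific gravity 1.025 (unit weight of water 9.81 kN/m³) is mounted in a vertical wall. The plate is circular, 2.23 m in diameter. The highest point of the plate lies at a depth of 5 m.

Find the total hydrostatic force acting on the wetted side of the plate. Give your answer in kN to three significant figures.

F ≈ 240 kN

γ = 1.025 × 9.81 = 10.05525 kN/m³.
The centroid is at the centre, 1.115 m below the top of the plate, so the centroid depth is h_c = 5 + 1.115 = 6.115 m.
A = π(1.115)² = 3.90571 m².
Resultant F = γ·h_c·A = 10.05525 × 6.115 × 3.90571 = 240.154 kN.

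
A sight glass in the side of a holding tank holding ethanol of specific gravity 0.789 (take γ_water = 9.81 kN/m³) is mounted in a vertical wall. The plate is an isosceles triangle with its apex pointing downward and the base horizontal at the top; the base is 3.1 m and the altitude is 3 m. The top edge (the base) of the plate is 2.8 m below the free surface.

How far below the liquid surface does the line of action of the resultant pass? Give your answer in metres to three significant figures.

h_p = 3.93 m

γ = 0.789 × 9.81 = 7.74009 kN/m³.
With the apex down, the centroid sits h/3 = 3/3 = 1 m below the base (the top edge), so the centroid depth is h_c = 2.8 + 1 = 3.8 m.
A = ½ × 3.1 × 3 = 4.65 m².
Resultant F = γ·h_c·A = 7.74009 × 3.8 × 4.65 = 136.767 kN.
I_c = b·h³/36 = 3.1 × 3³/36 = 2.325 m⁴.
Centre of pressure: y_p = y_c + I_c/(y_c·A) = 3.8 + 2.325/(3.8 × 4.65) = 3.8 + 0.131579 = 3.93158 m along the plane.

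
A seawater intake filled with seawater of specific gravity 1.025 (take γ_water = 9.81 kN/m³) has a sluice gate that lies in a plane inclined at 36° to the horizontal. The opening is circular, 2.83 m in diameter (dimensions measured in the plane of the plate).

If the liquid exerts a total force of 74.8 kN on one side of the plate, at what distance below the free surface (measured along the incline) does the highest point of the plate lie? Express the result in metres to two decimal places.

γ = 1.025 × 9.81 = 10.05525 kN/m³.
A = π(1.415)² = 6.29018 m².
From F = γ·h_c·A, the centroid depth is h_c = 74.8/(10.05525 × 6.29018) = 1.18262 m.
Let θ = 36° be the plate's angle to the horizontal; measure y along the incline from where the plane meets the free surface. Vertical depth h = y·sinθ with sinθ = 0.587785.
Along the incline, y_c = h_c/sinθ = 1.18262/0.587785 = 2.01199 m.
The centroid is at the centre, 1.415 m below the top of the plate, so the highest point sits at y_top = 2.01199 − 1.415 = 0.59699 m along the incline.

y_top ≈ 0.60 m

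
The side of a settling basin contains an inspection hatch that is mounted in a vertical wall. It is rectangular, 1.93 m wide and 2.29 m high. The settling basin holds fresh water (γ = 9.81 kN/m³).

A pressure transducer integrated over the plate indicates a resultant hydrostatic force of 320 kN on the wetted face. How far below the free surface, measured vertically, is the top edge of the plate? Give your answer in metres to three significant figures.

γ = 9.81 kN/m³.
A = 1.93 × 2.29 = 4.4197 m².
From F = γ·h_c·A, the centroid depth is h_c = 320/(9.81 × 4.4197) = 7.38054 m.
The centroid lies 2.29/2 = 1.145 m below the top edge, so the top edge sits at h_top = 7.38054 − 1.145 = 6.23554 m below the surface.

d_top ≈ 6.24 m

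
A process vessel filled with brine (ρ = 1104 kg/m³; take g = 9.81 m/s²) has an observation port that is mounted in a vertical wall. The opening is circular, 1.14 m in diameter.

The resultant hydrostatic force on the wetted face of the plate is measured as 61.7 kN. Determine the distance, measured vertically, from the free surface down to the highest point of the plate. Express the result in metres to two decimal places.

γ = ρg = 1104 × 9.81 / 1000 = 10.83024 kN/m³.
A = π(0.57)² = 1.0207 m².
From F = γ·h_c·A, the centroid depth is h_c = 61.7/(10.83024 × 1.0207) = 5.58147 m.
The centroid is at the centre, 0.57 m below the top of the plate, so the highest point sits at h_top = 5.58147 − 0.57 = 5.01147 m below the surface.

d_top ≈ 5.01 m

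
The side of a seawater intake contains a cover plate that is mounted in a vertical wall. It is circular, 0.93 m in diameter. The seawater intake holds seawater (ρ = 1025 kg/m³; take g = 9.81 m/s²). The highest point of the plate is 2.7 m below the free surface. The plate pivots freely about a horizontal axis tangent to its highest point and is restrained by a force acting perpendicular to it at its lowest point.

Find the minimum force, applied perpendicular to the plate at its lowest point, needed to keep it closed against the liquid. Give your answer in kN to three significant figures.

P ≈ 11.2 kN

γ = ρg = 1025 × 9.81 / 1000 = 10.05525 kN/m³.
The centroid is at the centre, 0.465 m below the top of the plate, so the centroid depth is h_c = 2.7 + 0.465 = 3.165 m.
A = π(0.465)² = 0.679291 m².
Resultant F = γ·h_c·A = 10.05525 × 3.165 × 0.679291 = 21.6183 kN.
I_c = πr⁴/4 = π × 0.465⁴/4 = 0.0367199 m⁴.
Centre of pressure: y_p = y_c + I_c/(y_c·A) = 3.165 + 0.0367199/(3.165 × 0.679291) = 3.165 + 0.0170794 = 3.18208 m along the plane.
The resultant acts 0.465 + 0.0170794 = 0.482079 m (along the plate) below the hinge at the top edge, so the moment about the hinge is M = F × 0.482079 = 21.6183 × 0.482079 = 10.4217 kN·m.
A normal force at the bottom, 0.93 m from the hinge, must supply this moment: P = 10.4217/0.93 = 11.2061 kN.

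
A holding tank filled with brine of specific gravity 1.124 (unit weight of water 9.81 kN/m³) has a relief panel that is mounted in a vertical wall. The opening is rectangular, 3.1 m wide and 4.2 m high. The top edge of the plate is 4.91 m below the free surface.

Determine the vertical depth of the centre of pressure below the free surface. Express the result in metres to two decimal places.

h_p = 7.22 m

γ = 1.124 × 9.81 = 11.02644 kN/m³.
The centroid lies 4.2/2 = 2.1 m below the top edge, so the centroid depth is h_c = 4.91 + 2.1 = 7.01 m.
A = 3.1 × 4.2 = 13.02 m².
Resultant F = γ·h_c·A = 11.02644 × 7.01 × 13.02 = 1006.39 kN.
I_c = b·h³/12 = 3.1 × 4.2³/12 = 19.1394 m⁴.
Centre of pressure: y_p = y_c + I_c/(y_c·A) = 7.01 + 19.1394/(7.01 × 13.02) = 7.01 + 0.2097 = 7.2197 m along the plane.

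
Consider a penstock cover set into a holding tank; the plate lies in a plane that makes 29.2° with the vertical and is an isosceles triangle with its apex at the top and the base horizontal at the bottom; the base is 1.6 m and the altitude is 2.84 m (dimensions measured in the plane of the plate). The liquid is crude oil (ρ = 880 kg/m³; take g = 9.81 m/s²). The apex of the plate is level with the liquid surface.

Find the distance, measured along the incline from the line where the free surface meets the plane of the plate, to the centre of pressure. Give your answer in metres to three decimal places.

γ = ρg = 880 × 9.81 / 1000 = 8.6328 kN/m³.
The plate makes 29.2° with the vertical, i.e. θ = 90° − 29.2° = 60.8° to the horizontal. Measuring y along the incline from the free-surface line, vertical depth h = y·sinθ with sinθ = 0.872922.
With the apex up, the centroid sits 2h/3 = 2 × 2.84/3 = 1.89333 m below the apex, so y_c = 1.89333 m and h_c = 1.89333 × 0.872922 = 1.65273 m.
A = ½ × 1.6 × 2.84 = 2.272 m².
Resultant F = γ·h_c·A = 8.6328 × 1.65273 × 2.272 = 32.4162 kN.
I_c = b·h³/36 = 1.6 × 2.84³/36 = 1.01806 m⁴.
Centre of pressure: y_p = y_c + I_c/(y_c·A) = 1.89333 + 1.01806/(1.89333 × 2.272) = 1.89333 + 0.236668 = 2.13 m along the plane.

y_p = 2.130 m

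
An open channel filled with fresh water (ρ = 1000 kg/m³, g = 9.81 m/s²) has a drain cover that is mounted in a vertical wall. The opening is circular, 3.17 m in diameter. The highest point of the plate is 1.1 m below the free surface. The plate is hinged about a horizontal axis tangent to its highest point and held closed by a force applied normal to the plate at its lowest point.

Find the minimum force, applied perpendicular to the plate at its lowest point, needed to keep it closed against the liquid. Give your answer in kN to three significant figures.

P ≈ 119 kN

γ = ρg = 1000 × 9.81 = 9810 N/m³ = 9.81 kN/m³.
The centroid is at the centre, 1.585 m below the top of the plate, so the centroid depth is h_c = 1.1 + 1.585 = 2.685 m.
A = π(1.585)² = 7.89239 m².
Resultant F = γ·h_c·A = 9.81 × 2.685 × 7.89239 = 207.884 kN.
I_c = πr⁴/4 = π × 1.585⁴/4 = 4.95686 m⁴.
Centre of pressure: y_p = y_c + I_c/(y_c·A) = 2.685 + 4.95686/(2.685 × 7.89239) = 2.685 + 0.233913 = 2.91891 m along the plane.
The resultant acts 1.585 + 0.233913 = 1.81891 m (along the plate) below the hinge at the top edge, so the moment about the hinge is M = F × 1.81891 = 207.884 × 1.81891 = 378.122 kN·m.
A normal force at the bottom, 3.17 m from the hinge, must supply this moment: P = 378.122/3.17 = 119.281 kN.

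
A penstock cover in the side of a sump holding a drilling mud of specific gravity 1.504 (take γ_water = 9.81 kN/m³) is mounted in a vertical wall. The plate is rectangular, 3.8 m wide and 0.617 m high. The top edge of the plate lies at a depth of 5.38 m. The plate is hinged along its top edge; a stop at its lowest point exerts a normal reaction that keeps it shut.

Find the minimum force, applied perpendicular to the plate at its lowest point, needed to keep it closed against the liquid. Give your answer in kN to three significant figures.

P ≈ 100 kN

γ = 1.504 × 9.81 = 14.75424 kN/m³.
The centroid lies 0.617/2 = 0.3085 m below the top edge, so the centroid depth is h_c = 5.38 + 0.3085 = 5.6885 m.
A = 3.8 × 0.617 = 2.3446 m².
Resultant F = γ·h_c·A = 14.75424 × 5.6885 × 2.3446 = 196.781 kN.
I_c = b·h³/12 = 3.8 × 0.617³/12 = 0.0743803 m⁴.
Centre of pressure: y_p = y_c + I_c/(y_c·A) = 5.6885 + 0.0743803/(5.6885 × 2.3446) = 5.6885 + 0.00557688 = 5.69408 m along the plane.
The resultant acts 0.3085 + 0.00557688 = 0.314077 m (along the plate) below the hinge at the top edge, so the moment about the hinge is M = F × 0.314077 = 196.781 × 0.314077 = 61.8044 kN·m.
A normal force at the bottom, 0.617 m from the hinge, must supply this moment: P = 61.8044/0.617 = 100.169 kN.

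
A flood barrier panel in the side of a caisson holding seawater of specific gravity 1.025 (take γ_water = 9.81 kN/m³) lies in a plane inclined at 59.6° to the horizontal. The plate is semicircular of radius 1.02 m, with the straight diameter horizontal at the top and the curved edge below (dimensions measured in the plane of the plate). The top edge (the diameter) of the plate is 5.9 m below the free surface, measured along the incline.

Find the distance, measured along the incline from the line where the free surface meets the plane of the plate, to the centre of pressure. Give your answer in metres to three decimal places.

y_p = 6.344 m

γ = 1.025 × 9.81 = 10.05525 kN/m³.
Let θ = 59.6° be the plate's angle to the horizontal; measure y along the incline from where the plane meets the free surface. Vertical depth h = y·sinθ with sinθ = 0.862514.
The centroid of a semicircle lies 4r/(3π) = 0.432901 m from the diameter, here below the top edge, so y_c = 5.9 + 0.432901 = 6.3329 m and h_c = 6.3329 × 0.862514 = 5.46221 m.
A = πr²/2 = π × 1.02²/2 = 1.63426 m².
Resultant F = γ·h_c·A = 10.05525 × 5.46221 × 1.63426 = 89.7599 kN.
I_c = (π/8 − 8/(9π))·r⁴ = 0.109757 × 1.02⁴ = 0.118805 m⁴.
Centre of pressure: y_p = y_c + I_c/(y_c·A) = 6.3329 + 0.118805/(6.3329 × 1.63426) = 6.3329 + 0.0114792 = 6.34438 m along the plane.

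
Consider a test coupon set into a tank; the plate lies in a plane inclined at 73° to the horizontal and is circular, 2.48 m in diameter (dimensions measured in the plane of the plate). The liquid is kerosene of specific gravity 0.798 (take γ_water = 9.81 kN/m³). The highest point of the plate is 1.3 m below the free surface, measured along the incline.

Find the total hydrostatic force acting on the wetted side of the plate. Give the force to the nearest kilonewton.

F ≈ 92 kN

γ = 0.798 × 9.81 = 7.82838 kN/m³.
Let θ = 73° be the plate's angle to the horizontal; measure y along the incline from where the plane meets the free surface. Vertical depth h = y·sinθ with sinθ = 0.956305.
The centroid is at the centre, 1.24 m below the top of the plate, so y_c = 1.3 + 1.24 = 2.54 m and h_c = 2.54 × 0.956305 = 2.42901 m.
A = π(1.24)² = 4.83051 m².
Resultant F = γ·h_c·A = 7.82838 × 2.42901 × 4.83051 = 91.8532 kN.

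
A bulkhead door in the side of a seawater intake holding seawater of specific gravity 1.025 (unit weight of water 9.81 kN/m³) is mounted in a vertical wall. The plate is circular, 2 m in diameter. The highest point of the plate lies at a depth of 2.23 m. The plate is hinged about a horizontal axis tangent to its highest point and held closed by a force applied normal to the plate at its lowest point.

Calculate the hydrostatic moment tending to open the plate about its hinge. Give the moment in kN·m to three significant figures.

γ = 1.025 × 9.81 = 10.05525 kN/m³.
The centroid is at the centre, 1 m below the top of the plate, so the centroid depth is h_c = 2.23 + 1 = 3.23 m.
A = π(1)² = 3.14159 m².
Resultant F = γ·h_c·A = 10.05525 × 3.23 × 3.14159 = 102.034 kN.
I_c = πr⁴/4 = π × 1⁴/4 = 0.785398 m⁴.
Centre of pressure: y_p = y_c + I_c/(y_c·A) = 3.23 + 0.785398/(3.23 × 3.14159) = 3.23 + 0.0773994 = 3.3074 m along the plane.
The resultant acts 1 + 0.0773994 = 1.0774 m (along the plate) below the hinge at the top edge, so the moment about the hinge is M = F × 1.0774 = 102.034 × 1.0774 = 109.931 kN·m.

M ≈ 110 kN·m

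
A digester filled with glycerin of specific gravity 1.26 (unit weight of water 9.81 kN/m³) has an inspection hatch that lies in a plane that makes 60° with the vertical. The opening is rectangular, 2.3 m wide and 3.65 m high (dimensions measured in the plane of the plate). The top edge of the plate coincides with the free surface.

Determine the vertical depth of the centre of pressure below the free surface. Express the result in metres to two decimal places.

h_p = 1.22 m

γ = 1.26 × 9.81 = 12.3606 kN/m³.
The plate makes 60° with the vertical, i.e. θ = 90° − 60° = 30° to the horizontal. Measuring y along the incline from the free-surface line, vertical depth h = y·sinθ with sinθ = 0.500000.
The centroid lies 3.65/2 = 1.825 m below the top edge, so y_c = 1.825 m and h_c = 1.825 × 0.500000 = 0.9125 m.
A = 2.3 × 3.65 = 8.395 m².
Resultant F = γ·h_c·A = 12.3606 × 0.9125 × 8.395 = 94.6876 kN.
I_c = b·h³/12 = 2.3 × 3.65³/12 = 9.3202 m⁴.
Centre of pressure: y_p = y_c + I_c/(y_c·A) = 1.825 + 9.3202/(1.825 × 8.395) = 1.825 + 0.608333 = 2.43333 m along the plane.
Vertically, h_p = y_p·sinθ = 2.43333 × 0.500000 = 1.21667 m.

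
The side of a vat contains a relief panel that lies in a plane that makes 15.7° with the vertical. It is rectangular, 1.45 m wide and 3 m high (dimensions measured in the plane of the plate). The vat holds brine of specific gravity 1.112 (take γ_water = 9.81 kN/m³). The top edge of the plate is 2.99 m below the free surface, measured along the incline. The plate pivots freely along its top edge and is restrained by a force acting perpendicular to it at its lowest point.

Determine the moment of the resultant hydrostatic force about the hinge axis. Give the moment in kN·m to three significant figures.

M ≈ 342 kN·m

γ = 1.112 × 9.81 = 10.90872 kN/m³.
The plate makes 15.7° with the vertical, i.e. θ = 90° − 15.7° = 74.3° to the horizontal. Measuring y along the incline from the free-surface line, vertical depth h = y·sinθ with sinθ = 0.962692.
The centroid lies 3/2 = 1.5 m below the top edge, so y_c = 2.99 + 1.5 = 4.49 m and h_c = 4.49 × 0.962692 = 4.32249 m.
A = 1.45 × 3 = 4.35 m².
Resultant F = γ·h_c·A = 10.90872 × 4.32249 × 4.35 = 205.115 kN.
I_c = b·h³/12 = 1.45 × 3³/12 = 3.2625 m⁴.
Centre of pressure: y_p = y_c + I_c/(y_c·A) = 4.49 + 3.2625/(4.49 × 4.35) = 4.49 + 0.167038 = 4.65704 m along the plane.
The resultant acts 1.5 + 0.167038 = 1.66704 m (along the plate) below the hinge at the top edge, so the moment about the hinge is M = F × 1.66704 = 205.115 × 1.66704 = 341.935 kN·m.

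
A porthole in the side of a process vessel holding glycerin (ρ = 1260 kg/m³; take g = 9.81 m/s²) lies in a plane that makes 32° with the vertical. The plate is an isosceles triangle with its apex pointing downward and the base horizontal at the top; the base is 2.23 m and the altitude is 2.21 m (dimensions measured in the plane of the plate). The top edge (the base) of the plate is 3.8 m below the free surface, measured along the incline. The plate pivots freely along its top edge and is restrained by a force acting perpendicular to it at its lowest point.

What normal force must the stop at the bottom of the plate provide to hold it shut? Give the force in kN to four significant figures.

P ≈ 42.23 kN

γ = ρg = 1260 × 9.81 / 1000 = 12.3606 kN/m³.
The plate makes 32° with the vertical, i.e. θ = 90° − 32° = 58° to the horizontal. Measuring y along the incline from the free-surface line, vertical depth h = y·sinθ with sinθ = 0.848048.
With the apex down, the centroid sits h/3 = 2.21/3 = 0.736667 m below the base (the top edge), so y_c = 3.8 + 0.736667 = 4.53667 m and h_c = 4.53667 × 0.848048 = 3.84731 m.
A = ½ × 2.23 × 2.21 = 2.46415 m².
Resultant F = γ·h_c·A = 12.3606 × 3.84731 × 2.46415 = 117.183 kN.
I_c = b·h³/36 = 2.23 × 2.21³/36 = 0.66862 m⁴.
Centre of pressure: y_p = y_c + I_c/(y_c·A) = 4.53667 + 0.66862/(4.53667 × 2.46415) = 4.53667 + 0.0598102 = 4.59648 m along the plane.
The resultant acts 0.736667 + 0.0598102 = 0.796477 m (along the plate) below the hinge at the top edge, so the moment about the hinge is M = F × 0.796477 = 117.183 × 0.796477 = 93.3336 kN·m.
A normal force at the bottom, 2.21 m from the hinge, must supply this moment: P = 93.3336/2.21 = 42.2324 kN.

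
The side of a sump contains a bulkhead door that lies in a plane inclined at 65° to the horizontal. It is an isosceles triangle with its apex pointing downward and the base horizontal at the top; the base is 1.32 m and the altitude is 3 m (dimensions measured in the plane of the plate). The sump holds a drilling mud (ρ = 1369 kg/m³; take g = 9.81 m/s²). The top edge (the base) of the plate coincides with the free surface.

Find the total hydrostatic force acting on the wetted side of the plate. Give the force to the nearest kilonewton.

γ = ρg = 1369 × 9.81 / 1000 = 13.42989 kN/m³.
Let θ = 65° be the plate's angle to the horizontal; measure y along the incline from where the plane meets the free surface. Vertical depth h = y·sinθ with sinθ = 0.906308.
With the apex down, the centroid sits h/3 = 3/3 = 1 m below the base (the top edge), so y_c = 1 m and h_c = 1 × 0.906308 = 0.906308 m.
A = ½ × 1.32 × 3 = 1.98 m².
Resultant F = γ·h_c·A = 13.42989 × 0.906308 × 1.98 = 24.0998 kN.

F ≈ 24 kN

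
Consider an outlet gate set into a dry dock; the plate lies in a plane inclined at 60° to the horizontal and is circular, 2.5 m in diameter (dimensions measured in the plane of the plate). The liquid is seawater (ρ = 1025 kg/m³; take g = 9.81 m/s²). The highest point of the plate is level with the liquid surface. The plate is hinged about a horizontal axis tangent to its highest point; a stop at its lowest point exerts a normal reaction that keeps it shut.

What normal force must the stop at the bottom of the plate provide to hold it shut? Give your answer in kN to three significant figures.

γ = ρg = 1025 × 9.81 / 1000 = 10.05525 kN/m³.
Let θ = 60° be the plate's angle to the horizontal; measure y along the incline from where the plane meets the free surface. Vertical depth h = y·sinθ with sinθ = 0.866025.
The centroid is at the centre, 1.25 m below the top of the plate, so y_c = 1.25 m and h_c = 1.25 × 0.866025 = 1.08253 m.
A = π(1.25)² = 4.90874 m².
Resultant F = γ·h_c·A = 10.05525 × 1.08253 × 4.90874 = 53.4322 kN.
I_c = πr⁴/4 = π × 1.25⁴/4 = 1.91748 m⁴.
Centre of pressure: y_p = y_c + I_c/(y_c·A) = 1.25 + 1.91748/(1.25 × 4.90874) = 1.25 + 0.312501 = 1.5625 m along the plane.
The resultant acts 1.25 + 0.312501 = 1.5625 m (along the plate) below the hinge at the top edge, so the moment about the hinge is M = F × 1.5625 = 53.4322 × 1.5625 = 83.4878 kN·m.
A normal force at the bottom, 2.5 m from the hinge, must supply this moment: P = 83.4878/2.5 = 33.3951 kN.

P ≈ 33.4 kN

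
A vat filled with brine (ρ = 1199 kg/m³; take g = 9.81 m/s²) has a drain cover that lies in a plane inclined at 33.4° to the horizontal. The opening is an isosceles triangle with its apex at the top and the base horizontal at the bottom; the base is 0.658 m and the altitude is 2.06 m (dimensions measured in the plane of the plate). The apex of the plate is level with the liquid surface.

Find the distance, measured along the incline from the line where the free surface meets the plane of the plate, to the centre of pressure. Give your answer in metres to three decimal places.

y_p = 1.545 m

γ = ρg = 1199 × 9.81 / 1000 = 11.76219 kN/m³.
Let θ = 33.4° be the plate's angle to the horizontal; measure y along the incline from where the plane meets the free surface. Vertical depth h = y·sinθ with sinθ = 0.550481.
With the apex up, the centroid sits 2h/3 = 2 × 2.06/3 = 1.37333 m below the apex, so y_c = 1.37333 m and h_c = 1.37333 × 0.550481 = 0.755992 m.
A = ½ × 0.658 × 2.06 = 0.67774 m².
Resultant F = γ·h_c·A = 11.76219 × 0.755992 × 0.67774 = 6.02655 kN.
I_c = b·h³/36 = 0.658 × 2.06³/36 = 0.159781 m⁴.
Centre of pressure: y_p = y_c + I_c/(y_c·A) = 1.37333 + 0.159781/(1.37333 × 0.67774) = 1.37333 + 0.171667 = 1.545 m along the plane.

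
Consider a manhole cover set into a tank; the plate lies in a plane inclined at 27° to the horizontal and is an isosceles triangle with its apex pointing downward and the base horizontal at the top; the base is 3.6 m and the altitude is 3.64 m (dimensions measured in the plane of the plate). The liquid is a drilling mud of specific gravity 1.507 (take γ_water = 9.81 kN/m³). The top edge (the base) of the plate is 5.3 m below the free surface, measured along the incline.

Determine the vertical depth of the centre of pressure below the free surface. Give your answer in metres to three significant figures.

γ = 1.507 × 9.81 = 14.78367 kN/m³.
Let θ = 27° be the plate's angle to the horizontal; measure y along the incline from where the plane meets the free surface. Vertical depth h = y·sinθ with sinθ = 0.453990.
With the apex down, the centroid sits h/3 = 3.64/3 = 1.21333 m below the base (the top edge), so y_c = 5.3 + 1.21333 = 6.51333 m and h_c = 6.51333 × 0.453990 = 2.95699 m.
A = ½ × 3.6 × 3.64 = 6.552 m².
Resultant F = γ·h_c·A = 14.78367 × 2.95699 × 6.552 = 286.422 kN.
I_c = b·h³/36 = 3.6 × 3.64³/36 = 4.82285 m⁴.
Centre of pressure: y_p = y_c + I_c/(y_c·A) = 6.51333 + 4.82285/(6.51333 × 6.552) = 6.51333 + 0.113013 = 6.62634 m along the plane.
Vertically, h_p = y_p·sinθ = 6.62634 × 0.453990 = 3.00829 m.

h_p = 3.01 m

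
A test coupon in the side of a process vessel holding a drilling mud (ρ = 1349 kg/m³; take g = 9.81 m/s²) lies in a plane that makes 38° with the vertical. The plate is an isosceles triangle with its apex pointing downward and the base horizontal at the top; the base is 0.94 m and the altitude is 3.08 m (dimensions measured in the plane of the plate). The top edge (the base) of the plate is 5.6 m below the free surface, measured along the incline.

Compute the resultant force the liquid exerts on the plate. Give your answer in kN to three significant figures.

F ≈ 100 kN

γ = ρg = 1349 × 9.81 / 1000 = 13.23369 kN/m³.
The plate makes 38° with the vertical, i.e. θ = 90° − 38° = 52° to the horizontal. Measuring y along the incline from the free-surface line, vertical depth h = y·sinθ with sinθ = 0.788011.
With the apex down, the centroid sits h/3 = 3.08/3 = 1.02667 m below the base (the top edge), so y_c = 5.6 + 1.02667 = 6.62667 m and h_c = 6.62667 × 0.788011 = 5.22189 m.
A = ½ × 0.94 × 3.08 = 1.4476 m².
Resultant F = γ·h_c·A = 13.23369 × 5.22189 × 1.4476 = 100.036 kN.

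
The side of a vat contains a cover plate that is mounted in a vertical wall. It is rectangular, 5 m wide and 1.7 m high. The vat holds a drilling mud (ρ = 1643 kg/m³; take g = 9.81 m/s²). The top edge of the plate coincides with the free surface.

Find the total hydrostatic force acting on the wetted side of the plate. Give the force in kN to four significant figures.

γ = ρg = 1643 × 9.81 / 1000 = 16.11783 kN/m³.
The centroid lies 1.7/2 = 0.85 m below the top edge, so the centroid depth is h_c = 0.85 m.
A = 5 × 1.7 = 8.5 m².
Resultant F = γ·h_c·A = 16.11783 × 0.85 × 8.5 = 116.451 kN.

F ≈ 116.5 kN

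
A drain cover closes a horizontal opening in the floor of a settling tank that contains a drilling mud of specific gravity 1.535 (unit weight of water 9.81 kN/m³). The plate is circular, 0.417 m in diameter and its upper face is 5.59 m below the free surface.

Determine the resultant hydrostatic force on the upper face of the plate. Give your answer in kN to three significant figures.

F ≈ 11.5 kN

γ = 1.535 × 9.81 = 15.05835 kN/m³.
The plate is horizontal, so pressure is uniform at p = γ·h = 15.05835 × 5.59 = 84.1762 kN/m².
A = π(0.2085)² = 0.136572 m².
F = p·A = 84.1762 × 0.136572 = 11.4961 kN.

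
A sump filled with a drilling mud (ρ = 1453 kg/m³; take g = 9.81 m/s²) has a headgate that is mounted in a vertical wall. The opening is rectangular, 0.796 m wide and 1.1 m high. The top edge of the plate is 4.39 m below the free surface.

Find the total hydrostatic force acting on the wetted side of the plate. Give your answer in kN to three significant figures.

F ≈ 61.7 kN

γ = ρg = 1453 × 9.81 / 1000 = 14.25393 kN/m³.
The centroid lies 1.1/2 = 0.55 m below the top edge, so the centroid depth is h_c = 4.39 + 0.55 = 4.94 m.
A = 0.796 × 1.1 = 0.8756 m².
Resultant F = γ·h_c·A = 14.25393 × 4.94 × 0.8756 = 61.6549 kN.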